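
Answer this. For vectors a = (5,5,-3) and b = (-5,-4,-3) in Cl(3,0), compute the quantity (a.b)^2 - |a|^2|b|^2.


a . b = 5*(-5) + 5*(-4) + (-3)*(-3)
= -25 + (-20) + 9 = -36
|a|^2 = 5^2 + 5^2 + (-3)^2 = 59
|b|^2 = (-5)^2 + (-4)^2 + (-3)^2 = 50
(a.b)^2 = (-36)^2 = 1296
|a|^2 * |b|^2 = 59 * 50 = 2950
Result = 1296 - 2950 = -1654


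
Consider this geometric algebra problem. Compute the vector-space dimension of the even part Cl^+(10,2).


Even subalgebra dimension = 2^(n-1)
n = 10 + 2 = 12
2^(12 - 1) = 2^11 = 2048
Verification: sum of C(12,k) for even k = 1 + 66 + 495 + 924 + 495 + 66 + 1 = 2048
Result = 2048


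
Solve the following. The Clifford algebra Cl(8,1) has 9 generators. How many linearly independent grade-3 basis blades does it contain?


Number of grade-k basis blades in Cl(p,q) with n = p + q is C(n, k).
n = 8 + 1 = 9
C(9, 3) = 9! / (3! * 6!)
= 362880 / (6 * 720)
= 84


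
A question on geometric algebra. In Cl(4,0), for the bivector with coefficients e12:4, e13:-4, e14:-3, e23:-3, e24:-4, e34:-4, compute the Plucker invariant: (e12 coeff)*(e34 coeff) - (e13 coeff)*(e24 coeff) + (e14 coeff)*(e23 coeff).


Plucker relation: af - be + cd
a*f = 4*(-4) = -16
b*e = (-4)*(-4) = 16
c*d = (-3)*(-3) = 9
af - be + cd = -16 - 16 + 9
= -23


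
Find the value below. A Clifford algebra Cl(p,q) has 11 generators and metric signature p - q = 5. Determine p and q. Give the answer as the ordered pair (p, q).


We need p + q = 11 and p - q = 5.
Adding: 2p = 11 + 5 = 16, so p = 8.
Then q = 11 - 8 = 3.
(p, q) = (8, 3)


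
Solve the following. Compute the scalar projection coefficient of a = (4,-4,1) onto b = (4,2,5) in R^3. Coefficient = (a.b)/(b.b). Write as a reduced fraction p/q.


Projection coefficient = (a . b) / (b . b)
a . b = 4*4 + (-4)*2 + 1*5
= 16 + (-8) + 5 = 13
b . b = 4^2 + 2^2 + 5^2
= 16 + 4 + 25 = 45
Coefficient = 13/45
In lowest terms: 13/45


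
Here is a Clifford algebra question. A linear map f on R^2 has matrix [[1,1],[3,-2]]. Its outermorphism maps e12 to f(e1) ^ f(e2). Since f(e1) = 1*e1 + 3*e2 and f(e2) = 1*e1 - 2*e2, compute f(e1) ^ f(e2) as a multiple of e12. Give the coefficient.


The outermorphism of a linear map f sends e1^e2 to f(e1)^f(e2).
f(e1) = 1*e1 + 3*e2
f(e2) = 1*e1 - 2*e2
f(e1) ^ f(e2) = (1*e1 + 3*e2) ^ (1*e1 - 2*e2)
= 1*(-2)*e12 + 3*1*e21
= (-2 - 3)*e12
= -5*e12
Coefficient = -5


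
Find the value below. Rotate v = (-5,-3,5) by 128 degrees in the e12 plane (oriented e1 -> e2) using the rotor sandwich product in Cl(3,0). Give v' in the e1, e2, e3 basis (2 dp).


Rotor R = cos(64deg) - sin(64deg)*e12
Rotation angle theta = 2 * 64 = 128 degrees in the e12 plane (e1 -> e2).
The component perpendicular to the plane (e3) is invariant: v'_3 = v3 = 5.00
cos(128deg) = -0.6157, sin(128deg) = 0.7880
v'_1 = v1*cos(theta) - v2*sin(theta) = -5*(-0.6157) - (-3)*0.7880 = 5.44
v'_2 = v1*sin(theta) + v2*cos(theta) = -5*0.7880 + (-3)*(-0.6157) = -2.09
v' = 5.44*e1 - 2.09*e2 + 5.00*e3


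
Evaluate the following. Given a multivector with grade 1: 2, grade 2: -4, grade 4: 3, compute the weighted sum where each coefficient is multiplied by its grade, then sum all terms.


Grade-weighted sum = sum of grade_k * coefficient_k
1*2 = 2
2*(-4) = -8
4*3 = 12
Total = 2 + (-8) + 12 = 6


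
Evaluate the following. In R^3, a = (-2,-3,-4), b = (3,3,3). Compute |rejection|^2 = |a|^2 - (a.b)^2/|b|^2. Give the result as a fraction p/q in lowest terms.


|a|^2 = (-2)^2 + (-3)^2 + (-4)^2 = 29
|b|^2 = 3^2 + 3^2 + 3^2 = 27
a . b = (-2)*3 + (-3)*3 + (-4)*3 = -27
(a.b)^2 = (-27)^2 = 729
|rej|^2 = 29 - 729/27
= (783 - 729)/27
= 54/27
In lowest terms: 2/1


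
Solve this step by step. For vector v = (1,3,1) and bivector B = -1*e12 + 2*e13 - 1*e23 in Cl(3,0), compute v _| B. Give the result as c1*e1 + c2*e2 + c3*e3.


Left contraction v _| B = <vB>_1 (grade-1 part of the geometric product vB).
Using e1_|e12 = e2, e2_|e12 = -e1, e1_|e13 = e3, e3_|e13 = -e1, e2_|e23 = e3, e3_|e23 = -e2:
e1 coeff: -v2*b12 - v3*b13 = -(3)*(-1) - (1)*(2) = 1
e2 coeff: v1*b12 - v3*b23 = (1)*(-1) - (1)*(-1) = 0
e3 coeff: v1*b13 + v2*b23 = (1)*(2) + (3)*(-1) = -1
v _| B = 1*e1 + 0*e2 - 1*e3


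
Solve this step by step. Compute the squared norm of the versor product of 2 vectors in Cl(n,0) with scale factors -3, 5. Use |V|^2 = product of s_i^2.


Each vector v_i has |v_i|^2 = s_i^2
Squared scales: (-3)^2 = 9, 5^2 = 25
|V|^2 = 9 * 25
= 225


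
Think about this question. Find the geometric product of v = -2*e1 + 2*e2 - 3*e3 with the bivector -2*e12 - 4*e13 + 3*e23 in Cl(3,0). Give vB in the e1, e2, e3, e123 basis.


vB has grade-1 (vector) and grade-3 (trivector) parts: vB = (v _| B) + (v ^ B).
Vector part <vB>_1:
  e1: -v2*b12 - v3*b13 = -(2)*(-2) - (-3)*(-4) = -8
  e2: v1*b12 - v3*b23 = (-2)*(-2) - (-3)*(3) = 13
  e3: v1*b13 + v2*b23 = (-2)*(-4) + (2)*(3) = 14
Trivector part <vB>_3:
  e123: v1*b23 - v2*b13 + v3*b12 = (-2)*(3) - (2)*(-4) + (-3)*(-2) = 8
vB = -8*e1 + 13*e2 + 14*e3 + 8*e123


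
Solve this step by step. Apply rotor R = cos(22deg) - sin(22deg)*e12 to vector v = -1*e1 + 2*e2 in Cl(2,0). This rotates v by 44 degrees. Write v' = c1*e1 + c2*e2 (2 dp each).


Rotor R = cos(22deg) - sin(22deg)*e12
Rotation angle theta = 2 * 22 = 44 degrees
v' = R*v*~R rotates v by theta.
cos(44deg) = 0.7193, sin(44deg) = 0.6947
v'_1 = -1*cos(44deg) - 2*sin(44deg)
= -1*0.7193 - 2*0.6947
= -2.11
v'_2 = -1*sin(44deg) + 2*cos(44deg)
= -1*0.6947 + 2*0.7193
= 0.74
v' = -2.11*e1 + 0.74*e2


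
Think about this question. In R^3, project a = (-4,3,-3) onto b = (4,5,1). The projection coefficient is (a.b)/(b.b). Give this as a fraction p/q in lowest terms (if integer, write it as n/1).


Projection coefficient = (a . b) / (b . b)
a . b = (-4)*4 + 3*5 + (-3)*1
= -16 + 15 + (-3) = -4
b . b = 4^2 + 5^2 + 1^2
= 16 + 25 + 1 = 42
Coefficient = -4/42
In lowest terms: -2/21


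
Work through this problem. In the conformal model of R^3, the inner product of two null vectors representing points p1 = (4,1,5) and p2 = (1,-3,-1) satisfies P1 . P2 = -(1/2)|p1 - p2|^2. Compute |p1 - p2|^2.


p1 - p2 = (3, 4, 6)
|p1 - p2|^2 = 3^2 + 4^2 + 6^2
= 9 + 16 + 36
= 61


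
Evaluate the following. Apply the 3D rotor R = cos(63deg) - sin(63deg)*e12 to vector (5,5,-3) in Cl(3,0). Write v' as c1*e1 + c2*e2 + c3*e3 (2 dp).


Rotor R = cos(63deg) - sin(63deg)*e12
Rotation angle theta = 2 * 63 = 126 degrees in the e12 plane (e1 -> e2).
The component perpendicular to the plane (e3) is invariant: v'_3 = v3 = -3.00
cos(126deg) = -0.5878, sin(126deg) = 0.8090
v'_1 = v1*cos(theta) - v2*sin(theta) = 5*(-0.5878) - 5*0.8090 = -6.98
v'_2 = v1*sin(theta) + v2*cos(theta) = 5*0.8090 + 5*(-0.5878) = 1.11
v' = -6.98*e1 + 1.11*e2 - 3.00*e3


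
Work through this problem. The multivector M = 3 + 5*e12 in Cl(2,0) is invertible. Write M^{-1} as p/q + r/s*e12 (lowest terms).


M = 3 + 5*e12, where e12^2 = -1.
Since M commutes with its reverse ~M = a - b*e12, M * ~M = a^2 - b^2*e12^2 = a^2 + b^2.
So M^{-1} = ~M / (a^2 + b^2) = (a - b*e12)/(a^2 + b^2).
a^2 + b^2 = 9 + 25 = 34
Scalar part = 3/34 = 3/34
Bivector coeff = -5/34 = -5/34
M^{-1} = 3/34 - 5/34*e12


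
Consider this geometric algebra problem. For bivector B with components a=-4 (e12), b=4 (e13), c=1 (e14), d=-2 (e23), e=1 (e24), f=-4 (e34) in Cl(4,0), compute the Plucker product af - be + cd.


Plucker relation: af - be + cd
a*f = (-4)*(-4) = 16
b*e = 4*1 = 4
c*d = 1*(-2) = -2
af - be + cd = 16 - 4 + (-2)
= 10


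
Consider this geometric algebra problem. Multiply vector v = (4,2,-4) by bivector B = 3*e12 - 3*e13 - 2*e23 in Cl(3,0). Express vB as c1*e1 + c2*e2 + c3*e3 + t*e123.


vB has grade-1 (vector) and grade-3 (trivector) parts: vB = (v _| B) + (v ^ B).
Vector part <vB>_1:
  e1: -v2*b12 - v3*b13 = -(2)*(3) - (-4)*(-3) = -18
  e2: v1*b12 - v3*b23 = (4)*(3) - (-4)*(-2) = 4
  e3: v1*b13 + v2*b23 = (4)*(-3) + (2)*(-2) = -16
Trivector part <vB>_3:
  e123: v1*b23 - v2*b13 + v3*b12 = (4)*(-2) - (2)*(-3) + (-4)*(3) = -14
vB = -18*e1 + 4*e2 - 16*e3 - 14*e123


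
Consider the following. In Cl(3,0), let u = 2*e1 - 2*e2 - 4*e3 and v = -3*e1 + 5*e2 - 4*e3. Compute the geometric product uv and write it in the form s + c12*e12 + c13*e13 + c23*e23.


In Cl(3,0): e_i^2 = 1, e_ie_j = -e_je_i for i != j.
Scalar part = u . v = 2*(-3) + (-2)*5 + (-4)*(-4)
= -6 + (-10) + 16 = 0
e12 coeff = 2*5 - (-2)*(-3) = 10 - 6 = 4
e13 coeff = 2*(-4) - (-4)*(-3) = -8 - 12 = -20
e23 coeff = (-2)*(-4) - (-4)*5 = 8 - (-20) = 28
uv = 0 + 4*e12 - 20*e13 + 28*e23


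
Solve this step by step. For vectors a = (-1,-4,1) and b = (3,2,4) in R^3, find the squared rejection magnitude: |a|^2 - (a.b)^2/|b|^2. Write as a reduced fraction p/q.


|a|^2 = (-1)^2 + (-4)^2 + 1^2 = 18
|b|^2 = 3^2 + 2^2 + 4^2 = 29
a . b = (-1)*3 + (-4)*2 + 1*4 = -7
(a.b)^2 = (-7)^2 = 49
|rej|^2 = 18 - 49/29
= (522 - 49)/29
= 473/29
In lowest terms: 473/29


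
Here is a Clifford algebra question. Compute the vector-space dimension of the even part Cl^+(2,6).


Even subalgebra dimension = 2^(n-1)
n = 2 + 6 = 8
2^(8 - 1) = 2^7 = 128
Verification: sum of C(8,k) for even k = 1 + 28 + 70 + 28 + 1 = 128
Result = 128


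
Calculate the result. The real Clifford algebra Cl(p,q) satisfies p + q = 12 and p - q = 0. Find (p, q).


We need p + q = 12 and p - q = 0.
Adding: 2p = 12 + 0 = 12, so p = 6.
Then q = 12 - 6 = 6.
(p, q) = (6, 6)


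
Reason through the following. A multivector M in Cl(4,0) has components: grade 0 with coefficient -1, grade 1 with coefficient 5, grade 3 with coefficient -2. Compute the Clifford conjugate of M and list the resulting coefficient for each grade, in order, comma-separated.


Clifford conjugate sign for grade k: (-1)^(k(k+1)/2)
Grade 0: (-1)^(0*1/2) = (-1)^0 = 1, coeff -1 -> -1
Grade 1: (-1)^(1*2/2) = (-1)^1 = -1, coeff 5 -> -5
Grade 3: (-1)^(3*4/2) = (-1)^6 = 1, coeff -2 -> -2
Conjugated coefficients: -1, -5, -2


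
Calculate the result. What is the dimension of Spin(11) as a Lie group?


Spin(n) double-covers SO(n); both have Lie algebra so(n) of dimension n(n-1)/2.
n = 11
n(n-1) = 11 * 10 = 110
dim Spin(11) = 110/2 = 55


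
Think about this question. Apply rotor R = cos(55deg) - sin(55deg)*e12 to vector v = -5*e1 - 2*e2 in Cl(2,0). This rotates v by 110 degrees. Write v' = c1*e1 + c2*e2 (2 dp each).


Rotor R = cos(55deg) - sin(55deg)*e12
Rotation angle theta = 2 * 55 = 110 degrees
v' = R*v*~R rotates v by theta.
cos(110deg) = -0.3420, sin(110deg) = 0.9397
v'_1 = -5*cos(110deg) - (-2)*sin(110deg)
= -5*(-0.3420) - (-2)*0.9397
= 3.59
v'_2 = -5*sin(110deg) + (-2)*cos(110deg)
= -5*0.9397 + (-2)*(-0.3420)
= -4.01
v' = 3.59*e1 - 4.01*e2


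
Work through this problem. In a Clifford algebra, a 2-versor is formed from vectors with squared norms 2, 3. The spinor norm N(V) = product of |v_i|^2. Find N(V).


Spinor norm N(V) = |v1|^2 * |v2|^2 * ... * |v2|^2
= 2 * 3
Running product: 2, 6
N(V) = 6


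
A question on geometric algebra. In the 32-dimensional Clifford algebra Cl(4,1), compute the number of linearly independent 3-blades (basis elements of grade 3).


Number of grade-k basis blades in Cl(p,q) with n = p + q is C(n, k).
n = 4 + 1 = 5
C(5, 3) = 5! / (3! * 2!)
= 120 / (6 * 2)
= 10


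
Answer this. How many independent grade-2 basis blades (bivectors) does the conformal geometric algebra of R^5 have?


The conformal model of R^5 uses Cl(6,1) with m = 5 + 2 = 7 generators.
Number of grade-2 blades = C(m, 2) = C(7, 2)
= 7*6/2 = 21


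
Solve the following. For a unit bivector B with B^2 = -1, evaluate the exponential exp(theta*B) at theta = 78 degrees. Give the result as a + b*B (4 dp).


For a unit bivector B with B^2 = -1, the exponential series gives
e^(theta*B) = cos(theta) + sin(theta)*B (the GA analogue of Euler's formula).
theta = 78 degrees = 1.361357 rad
cos(78 deg) = 0.2079
sin(78 deg) = 0.9781
exp(theta*B) = 0.2079 + 0.9781*B


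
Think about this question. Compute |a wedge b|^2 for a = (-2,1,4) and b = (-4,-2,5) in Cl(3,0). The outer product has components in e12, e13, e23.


a wedge b = (a1*b2 - a2*b1)*e12 + (a1*b3 - a3*b1)*e13 + (a2*b3 - a3*b2)*e23
e12 coeff: (-2)*(-2) - 1*(-4) = 4 - (-4) = 8
e13 coeff: (-2)*5 - 4*(-4) = -10 - (-16) = 6
e23 coeff: 1*5 - 4*(-2) = 5 - (-8) = 13
|a wedge b|^2 = 8^2 + 6^2 + 13^2
= 64 + 36 + 169
= 269


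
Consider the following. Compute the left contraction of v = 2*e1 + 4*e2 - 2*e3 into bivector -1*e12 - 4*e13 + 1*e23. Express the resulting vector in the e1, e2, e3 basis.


Left contraction v _| B = <vB>_1 (grade-1 part of the geometric product vB).
Using e1_|e12 = e2, e2_|e12 = -e1, e1_|e13 = e3, e3_|e13 = -e1, e2_|e23 = e3, e3_|e23 = -e2:
e1 coeff: -v2*b12 - v3*b13 = -(4)*(-1) - (-2)*(-4) = -4
e2 coeff: v1*b12 - v3*b23 = (2)*(-1) - (-2)*(1) = 0
e3 coeff: v1*b13 + v2*b23 = (2)*(-4) + (4)*(1) = -4
v _| B = -4*e1 + 0*e2 - 4*e3


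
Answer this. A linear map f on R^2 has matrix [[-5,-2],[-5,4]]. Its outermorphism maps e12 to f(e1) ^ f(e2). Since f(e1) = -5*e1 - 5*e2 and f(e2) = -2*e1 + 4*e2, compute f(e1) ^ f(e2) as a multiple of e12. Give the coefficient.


The outermorphism of a linear map f sends e1^e2 to f(e1)^f(e2).
f(e1) = -5*e1 - 5*e2
f(e2) = -2*e1 + 4*e2
f(e1) ^ f(e2) = (-5*e1 - 5*e2) ^ (-2*e1 + 4*e2)
= (-5)*4*e12 + (-5)*(-2)*e21
= (-20 - 10)*e12
= -30*e12
Coefficient = -30


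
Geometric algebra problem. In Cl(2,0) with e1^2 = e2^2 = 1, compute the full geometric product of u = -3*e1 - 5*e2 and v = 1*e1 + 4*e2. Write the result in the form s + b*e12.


Expand: (-3*e1 - 5*e2)(1*e1 + 4*e2)
= (-3)*1*e1e1 + (-3)*4*e1e2 + (-5)*1*e2e1 + (-5)*4*e2e2
Using e1^2 = e2^2 = 1, e2e1 = -e1e2:
Scalar part s = (-3)*1 + (-5)*4 = -3 + (-20) = -23
Bivector part b = (-3)*4 - (-5)*1 = -12 - (-5) = -7
uv = -23 - 7*e12


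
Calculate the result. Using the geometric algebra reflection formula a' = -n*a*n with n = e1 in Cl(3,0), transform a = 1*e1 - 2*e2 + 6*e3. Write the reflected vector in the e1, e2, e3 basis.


Reflection formula: a' = -n*a*n, with n = e1 (unit vector, n^2 = 1).
For reflection through hyperplane perp to e1:
The component along e1 flips sign, others stay.
a = (1, -2, 6)
a' = (-1, -2, 6)
a' = -1*e1 - 2*e2 + 6*e3


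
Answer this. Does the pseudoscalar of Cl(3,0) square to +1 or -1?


The pseudoscalar I = e1...e_n (product of all n generators) of Cl(p,q) satisfies I^2 = (-1)^(q + n(n-1)/2).
p = 3, q = 0, n = p + q = 3
n(n-1)/2 = 3 * 2 / 2 = 3
Exponent = q + n(n-1)/2 = 0 + 3 = 3
I^2 = (-1)^3 = -1


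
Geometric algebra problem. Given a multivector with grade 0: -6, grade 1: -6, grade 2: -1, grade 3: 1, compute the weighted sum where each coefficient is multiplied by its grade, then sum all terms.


Grade-weighted sum = sum of grade_k * coefficient_k
0*(-6) = 0
1*(-6) = -6
2*(-1) = -2
3*1 = 3
Total = 0 + (-6) + (-2) + 3 = -5


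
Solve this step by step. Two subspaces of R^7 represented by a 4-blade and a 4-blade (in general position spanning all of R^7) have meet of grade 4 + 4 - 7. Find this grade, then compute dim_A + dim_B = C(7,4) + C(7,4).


Meet grade = grade(A) + grade(B) - n
= 4 + 4 - 7 = 1
C(7,4) = 35
C(7,4) = 35
dim_A + dim_B = 35 + 35 = 70


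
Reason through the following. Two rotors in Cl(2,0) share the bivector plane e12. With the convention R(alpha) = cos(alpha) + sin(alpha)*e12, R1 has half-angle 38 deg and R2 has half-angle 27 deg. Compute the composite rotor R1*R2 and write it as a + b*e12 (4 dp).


Same-plane rotors commute and their half-angles add:
R1*R2 = cos(a1 + a2) + sin(a1 + a2)*e12.
a1 + a2 = 38 + 27 = 65 deg
cos(65 deg) = 0.4226
sin(65 deg) = 0.9063
R1*R2 = 0.4226 + 0.9063*e12


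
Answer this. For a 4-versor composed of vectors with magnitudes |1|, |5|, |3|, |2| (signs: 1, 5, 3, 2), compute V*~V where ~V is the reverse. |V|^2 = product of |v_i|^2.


Each vector v_i has |v_i|^2 = s_i^2
Squared scales: 1^2 = 1, 5^2 = 25, 3^2 = 9, 2^2 = 4
|V|^2 = 1 * 25 * 9 * 4
= 900


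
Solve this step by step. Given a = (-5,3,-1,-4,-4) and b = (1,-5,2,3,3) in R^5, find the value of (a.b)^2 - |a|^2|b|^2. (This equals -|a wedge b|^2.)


a . b = (-5)*1 + 3*(-5) + (-1)*2 + (-4)*3 + (-4)*3
= -5 + (-15) + (-2) + (-12) + (-12) = -46
|a|^2 = (-5)^2 + 3^2 + (-1)^2 + (-4)^2 + (-4)^2 = 67
|b|^2 = 1^2 + (-5)^2 + 2^2 + 3^2 + 3^2 = 48
(a.b)^2 = (-46)^2 = 2116
|a|^2 * |b|^2 = 67 * 48 = 3216
Result = 2116 - 3216 = -1100


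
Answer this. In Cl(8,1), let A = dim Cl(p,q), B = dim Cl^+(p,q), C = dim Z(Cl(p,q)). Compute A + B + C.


n = 8 + 1 = 9
Total dim = 2^9 = 512
Even subalgebra dim = 2^8 = 256
n is odd, so center dim = 2
Sum = 512 + 256 + 2 = 770


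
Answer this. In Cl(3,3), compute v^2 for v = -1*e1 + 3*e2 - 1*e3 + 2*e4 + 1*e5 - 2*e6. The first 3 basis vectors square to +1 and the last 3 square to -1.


v^2 = sum of c_i^2 * e_i^2
Positive signature terms (e_i^2 = +1): (-1)^2 + 3^2 + (-1)^2 = 11
Negative signature terms (e_j^2 = -1): 2^2 + 1^2 + (-2)^2 = 9
v^2 = 11 - 9 = 2


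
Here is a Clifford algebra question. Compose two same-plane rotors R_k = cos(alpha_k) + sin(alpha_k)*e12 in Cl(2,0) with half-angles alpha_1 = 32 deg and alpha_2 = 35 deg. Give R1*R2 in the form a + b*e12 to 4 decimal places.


Same-plane rotors commute and their half-angles add:
R1*R2 = cos(a1 + a2) + sin(a1 + a2)*e12.
a1 + a2 = 32 + 35 = 67 deg
cos(67 deg) = 0.3907
sin(67 deg) = 0.9205
R1*R2 = 0.3907 + 0.9205*e12


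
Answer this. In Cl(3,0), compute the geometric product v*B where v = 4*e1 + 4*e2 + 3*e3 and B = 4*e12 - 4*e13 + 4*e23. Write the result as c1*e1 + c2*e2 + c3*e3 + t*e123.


vB has grade-1 (vector) and grade-3 (trivector) parts: vB = (v _| B) + (v ^ B).
Vector part <vB>_1:
  e1: -v2*b12 - v3*b13 = -(4)*(4) - (3)*(-4) = -4
  e2: v1*b12 - v3*b23 = (4)*(4) - (3)*(4) = 4
  e3: v1*b13 + v2*b23 = (4)*(-4) + (4)*(4) = 0
Trivector part <vB>_3:
  e123: v1*b23 - v2*b13 + v3*b12 = (4)*(4) - (4)*(-4) + (3)*(4) = 44
vB = -4*e1 + 4*e2 + 0*e3 + 44*e123


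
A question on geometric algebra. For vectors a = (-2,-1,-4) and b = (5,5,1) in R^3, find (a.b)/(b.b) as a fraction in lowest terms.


Projection coefficient = (a . b) / (b . b)
a . b = (-2)*5 + (-1)*5 + (-4)*1
= -10 + (-5) + (-4) = -19
b . b = 5^2 + 5^2 + 1^2
= 25 + 25 + 1 = 51
Coefficient = -19/51
In lowest terms: -19/51


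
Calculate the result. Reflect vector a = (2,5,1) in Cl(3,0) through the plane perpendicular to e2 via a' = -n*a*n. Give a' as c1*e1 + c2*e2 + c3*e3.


Reflection formula: a' = -n*a*n, with n = e2 (unit vector, n^2 = 1).
For reflection through hyperplane perp to e2:
The component along e2 flips sign, others stay.
a = (2, 5, 1)
a' = (2, -5, 1)
a' = 2*e1 - 5*e2 + 1*e3


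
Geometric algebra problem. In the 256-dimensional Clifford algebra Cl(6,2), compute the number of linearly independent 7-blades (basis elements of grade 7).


Number of grade-k basis blades in Cl(p,q) with n = p + q is C(n, k).
n = 6 + 2 = 8
C(8, 7) = 8! / (7! * 1!)
= 40320 / (5040 * 1)
= 8


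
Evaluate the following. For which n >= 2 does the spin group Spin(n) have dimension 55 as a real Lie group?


dim Spin(n) = dim so(n) = n(n-1)/2.
Solve n(n-1)/2 = 55, i.e. n^2 - n - 110 = 0.
Discriminant = 1 + 8*55 = 441
n = (1 + sqrt(441))/2 = (1 + 21)/2 = 11


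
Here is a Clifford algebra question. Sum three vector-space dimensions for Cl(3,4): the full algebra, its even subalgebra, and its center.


n = 3 + 4 = 7
Total dim = 2^7 = 128
Even subalgebra dim = 2^6 = 64
n is odd, so center dim = 2
Sum = 128 + 64 + 2 = 194


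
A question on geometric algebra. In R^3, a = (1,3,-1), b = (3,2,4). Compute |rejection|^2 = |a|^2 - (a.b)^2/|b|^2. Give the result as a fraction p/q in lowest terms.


|a|^2 = 1^2 + 3^2 + (-1)^2 = 11
|b|^2 = 3^2 + 2^2 + 4^2 = 29
a . b = 1*3 + 3*2 + (-1)*4 = 5
(a.b)^2 = 5^2 = 25
|rej|^2 = 11 - 25/29
= (319 - 25)/29
= 294/29
In lowest terms: 294/29


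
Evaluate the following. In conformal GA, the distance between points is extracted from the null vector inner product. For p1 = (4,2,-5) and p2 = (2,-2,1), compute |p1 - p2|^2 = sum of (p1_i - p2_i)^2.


p1 - p2 = (2, 4, -6)
|p1 - p2|^2 = 2^2 + 4^2 + (-6)^2
= 4 + 16 + 36
= 56


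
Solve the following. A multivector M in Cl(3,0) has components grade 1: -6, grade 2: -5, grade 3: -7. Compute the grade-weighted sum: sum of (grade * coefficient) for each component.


Grade-weighted sum = sum of grade_k * coefficient_k
1*(-6) = -6
2*(-5) = -10
3*(-7) = -21
Total = -6 + (-10) + (-21) = -37


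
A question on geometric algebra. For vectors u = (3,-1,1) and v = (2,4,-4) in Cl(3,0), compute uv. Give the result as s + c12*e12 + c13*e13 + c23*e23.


In Cl(3,0): e_i^2 = 1, e_ie_j = -e_je_i for i != j.
Scalar part = u . v = 3*2 + (-1)*4 + 1*(-4)
= 6 + (-4) + (-4) = -2
e12 coeff = 3*4 - (-1)*2 = 12 - (-2) = 14
e13 coeff = 3*(-4) - 1*2 = -12 - 2 = -14
e23 coeff = (-1)*(-4) - 1*4 = 4 - 4 = 0
uv = -2 + 14*e12 - 14*e13 + 0*e23


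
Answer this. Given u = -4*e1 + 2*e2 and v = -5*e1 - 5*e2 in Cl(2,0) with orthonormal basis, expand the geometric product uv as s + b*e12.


Expand: (-4*e1 + 2*e2)(-5*e1 - 5*e2)
= (-4)*(-5)*e1e1 + (-4)*(-5)*e1e2 + 2*(-5)*e2e1 + 2*(-5)*e2e2
Using e1^2 = e2^2 = 1, e2e1 = -e1e2:
Scalar part s = (-4)*(-5) + 2*(-5) = 20 + (-10) = 10
Bivector part b = (-4)*(-5) - 2*(-5) = 20 - (-10) = 30
uv = 10 + 30*e12


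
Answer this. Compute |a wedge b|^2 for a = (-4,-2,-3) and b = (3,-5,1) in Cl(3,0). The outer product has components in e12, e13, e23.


a wedge b = (a1*b2 - a2*b1)*e12 + (a1*b3 - a3*b1)*e13 + (a2*b3 - a3*b2)*e23
e12 coeff: (-4)*(-5) - (-2)*3 = 20 - (-6) = 26
e13 coeff: (-4)*1 - (-3)*3 = -4 - (-9) = 5
e23 coeff: (-2)*1 - (-3)*(-5) = -2 - 15 = -17
|a wedge b|^2 = 26^2 + 5^2 + (-17)^2
= 676 + 25 + 289
= 990


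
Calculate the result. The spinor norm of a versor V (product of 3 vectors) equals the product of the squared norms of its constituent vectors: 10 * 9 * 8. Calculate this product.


Spinor norm N(V) = |v1|^2 * |v2|^2 * ... * |v3|^2
= 10 * 9 * 8
Running product: 10, 90, 720
N(V) = 720


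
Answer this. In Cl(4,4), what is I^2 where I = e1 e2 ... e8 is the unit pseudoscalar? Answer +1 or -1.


The pseudoscalar I = e1...e_n (product of all n generators) of Cl(p,q) satisfies I^2 = (-1)^(q + n(n-1)/2).
p = 4, q = 4, n = p + q = 8
n(n-1)/2 = 8 * 7 / 2 = 28
Exponent = q + n(n-1)/2 = 4 + 28 = 32
I^2 = (-1)^32 = +1


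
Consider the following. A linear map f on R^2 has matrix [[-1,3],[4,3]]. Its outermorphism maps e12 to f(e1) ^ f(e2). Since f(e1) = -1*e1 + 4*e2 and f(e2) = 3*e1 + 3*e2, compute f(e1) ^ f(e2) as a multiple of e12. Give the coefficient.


The outermorphism of a linear map f sends e1^e2 to f(e1)^f(e2).
f(e1) = -1*e1 + 4*e2
f(e2) = 3*e1 + 3*e2
f(e1) ^ f(e2) = (-1*e1 + 4*e2) ^ (3*e1 + 3*e2)
= (-1)*3*e12 + 4*3*e21
= (-3 - 12)*e12
= -15*e12
Coefficient = -15


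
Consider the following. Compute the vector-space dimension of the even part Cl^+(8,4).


Even subalgebra dimension = 2^(n-1)
n = 8 + 4 = 12
2^(12 - 1) = 2^11 = 2048
Verification: sum of C(12,k) for even k = 1 + 66 + 495 + 924 + 495 + 66 + 1 = 2048
Result = 2048


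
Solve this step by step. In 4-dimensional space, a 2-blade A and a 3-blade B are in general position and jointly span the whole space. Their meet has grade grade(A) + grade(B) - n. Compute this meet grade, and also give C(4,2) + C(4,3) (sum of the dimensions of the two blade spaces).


Meet grade = grade(A) + grade(B) - n
= 2 + 3 - 4 = 1
C(4,2) = 6
C(4,3) = 4
dim_A + dim_B = 6 + 4 = 10


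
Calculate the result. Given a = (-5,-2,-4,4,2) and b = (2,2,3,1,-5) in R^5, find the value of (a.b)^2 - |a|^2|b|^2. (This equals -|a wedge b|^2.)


a . b = (-5)*2 + (-2)*2 + (-4)*3 + 4*1 + 2*(-5)
= -10 + (-4) + (-12) + 4 + (-10) = -32
|a|^2 = (-5)^2 + (-2)^2 + (-4)^2 + 4^2 + 2^2 = 65
|b|^2 = 2^2 + 2^2 + 3^2 + 1^2 + (-5)^2 = 43
(a.b)^2 = (-32)^2 = 1024
|a|^2 * |b|^2 = 65 * 43 = 2795
Result = 1024 - 2795 = -1771


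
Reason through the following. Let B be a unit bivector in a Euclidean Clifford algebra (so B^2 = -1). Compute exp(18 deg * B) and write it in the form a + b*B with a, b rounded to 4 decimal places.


For a unit bivector B with B^2 = -1, the exponential series gives
e^(theta*B) = cos(theta) + sin(theta)*B (the GA analogue of Euler's formula).
theta = 18 degrees = 0.314159 rad
cos(18 deg) = 0.9511
sin(18 deg) = 0.3090
exp(theta*B) = 0.9511 + 0.3090*B


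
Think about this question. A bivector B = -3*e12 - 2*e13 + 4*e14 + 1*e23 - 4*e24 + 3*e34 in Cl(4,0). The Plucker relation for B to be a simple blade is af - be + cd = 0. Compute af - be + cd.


Plucker relation: af - be + cd
a*f = (-3)*3 = -9
b*e = (-2)*(-4) = 8
c*d = 4*1 = 4
af - be + cd = -9 - 8 + 4
= -13


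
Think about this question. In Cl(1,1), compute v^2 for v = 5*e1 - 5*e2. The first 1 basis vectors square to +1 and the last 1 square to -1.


v^2 = sum of c_i^2 * e_i^2
Positive signature terms (e_i^2 = +1): 5^2 = 25
Negative signature terms (e_j^2 = -1): (-5)^2 = 25
v^2 = 25 - 25 = 0


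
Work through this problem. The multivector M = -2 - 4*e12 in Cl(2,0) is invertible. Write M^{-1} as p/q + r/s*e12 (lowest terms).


M = -2 - 4*e12, where e12^2 = -1.
Since M commutes with its reverse ~M = a - b*e12, M * ~M = a^2 - b^2*e12^2 = a^2 + b^2.
So M^{-1} = ~M / (a^2 + b^2) = (a - b*e12)/(a^2 + b^2).
a^2 + b^2 = 4 + 16 = 20
Scalar part = -2/20 = -1/10
Bivector coeff = 4/20 = 1/5
M^{-1} = -1/10 + 1/5*e12


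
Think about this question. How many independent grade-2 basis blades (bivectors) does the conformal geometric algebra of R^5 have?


The conformal model of R^5 uses Cl(6,1) with m = 5 + 2 = 7 generators.
Number of grade-2 blades = C(m, 2) = C(7, 2)
= 7*6/2 = 21


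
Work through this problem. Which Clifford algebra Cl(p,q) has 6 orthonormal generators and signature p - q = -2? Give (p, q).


We need p + q = 6 and p - q = -2.
Adding: 2p = 6 + (-2) = 4, so p = 2.
Then q = 6 - 2 = 4.
(p, q) = (2, 4)


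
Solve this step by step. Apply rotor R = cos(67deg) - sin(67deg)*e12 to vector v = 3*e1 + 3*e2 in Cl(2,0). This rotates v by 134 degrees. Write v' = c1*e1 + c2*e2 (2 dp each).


Rotor R = cos(67deg) - sin(67deg)*e12
Rotation angle theta = 2 * 67 = 134 degrees
v' = R*v*~R rotates v by theta.
cos(134deg) = -0.6947, sin(134deg) = 0.7193
v'_1 = 3*cos(134deg) - 3*sin(134deg)
= 3*(-0.6947) - 3*0.7193
= -4.24
v'_2 = 3*sin(134deg) + 3*cos(134deg)
= 3*0.7193 + 3*(-0.6947)
= 0.07
v' = -4.24*e1 + 0.07*e2


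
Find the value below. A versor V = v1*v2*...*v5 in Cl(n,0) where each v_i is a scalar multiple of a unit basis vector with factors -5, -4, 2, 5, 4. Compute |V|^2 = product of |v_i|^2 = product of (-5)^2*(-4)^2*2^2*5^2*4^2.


Each vector v_i has |v_i|^2 = s_i^2
Squared scales: (-5)^2 = 25, (-4)^2 = 16, 2^2 = 4, 5^2 = 25, 4^2 = 16
|V|^2 = 25 * 16 * 4 * 25 * 16
= 640000


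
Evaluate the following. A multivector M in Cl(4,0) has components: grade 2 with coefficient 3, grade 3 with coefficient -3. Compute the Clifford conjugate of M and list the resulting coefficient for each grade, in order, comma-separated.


Clifford conjugate sign for grade k: (-1)^(k(k+1)/2)
Grade 2: (-1)^(2*3/2) = (-1)^3 = -1, coeff 3 -> -3
Grade 3: (-1)^(3*4/2) = (-1)^6 = 1, coeff -3 -> -3
Conjugated coefficients: -3, -3


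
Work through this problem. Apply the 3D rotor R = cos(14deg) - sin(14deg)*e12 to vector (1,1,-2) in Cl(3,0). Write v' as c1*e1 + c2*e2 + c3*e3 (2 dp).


Rotor R = cos(14deg) - sin(14deg)*e12
Rotation angle theta = 2 * 14 = 28 degrees in the e12 plane (e1 -> e2).
The component perpendicular to the plane (e3) is invariant: v'_3 = v3 = -2.00
cos(28deg) = 0.8829, sin(28deg) = 0.4695
v'_1 = v1*cos(theta) - v2*sin(theta) = 1*0.8829 - 1*0.4695 = 0.41
v'_2 = v1*sin(theta) + v2*cos(theta) = 1*0.4695 + 1*0.8829 = 1.35
v' = 0.41*e1 + 1.35*e2 - 2.00*e3


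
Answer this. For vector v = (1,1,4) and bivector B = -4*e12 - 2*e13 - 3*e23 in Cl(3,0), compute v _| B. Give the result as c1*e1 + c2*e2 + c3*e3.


Left contraction v _| B = <vB>_1 (grade-1 part of the geometric product vB).
Using e1_|e12 = e2, e2_|e12 = -e1, e1_|e13 = e3, e3_|e13 = -e1, e2_|e23 = e3, e3_|e23 = -e2:
e1 coeff: -v2*b12 - v3*b13 = -(1)*(-4) - (4)*(-2) = 12
e2 coeff: v1*b12 - v3*b23 = (1)*(-4) - (4)*(-3) = 8
e3 coeff: v1*b13 + v2*b23 = (1)*(-2) + (1)*(-3) = -5
v _| B = 12*e1 + 8*e2 - 5*e3


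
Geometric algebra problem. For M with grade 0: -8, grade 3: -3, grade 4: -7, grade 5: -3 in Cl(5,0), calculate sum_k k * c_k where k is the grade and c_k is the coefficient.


Grade-weighted sum = sum of grade_k * coefficient_k
0*(-8) = 0
3*(-3) = -9
4*(-7) = -28
5*(-3) = -15
Total = 0 + (-9) + (-28) + (-15) = -52


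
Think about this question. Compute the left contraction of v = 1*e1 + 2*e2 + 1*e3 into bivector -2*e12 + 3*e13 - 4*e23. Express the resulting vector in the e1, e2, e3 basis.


Left contraction v _| B = <vB>_1 (grade-1 part of the geometric product vB).
Using e1_|e12 = e2, e2_|e12 = -e1, e1_|e13 = e3, e3_|e13 = -e1, e2_|e23 = e3, e3_|e23 = -e2:
e1 coeff: -v2*b12 - v3*b13 = -(2)*(-2) - (1)*(3) = 1
e2 coeff: v1*b12 - v3*b23 = (1)*(-2) - (1)*(-4) = 2
e3 coeff: v1*b13 + v2*b23 = (1)*(3) + (2)*(-4) = -5
v _| B = 1*e1 + 2*e2 - 5*e3


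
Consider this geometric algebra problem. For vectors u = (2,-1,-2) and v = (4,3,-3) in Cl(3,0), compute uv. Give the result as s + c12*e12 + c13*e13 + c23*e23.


In Cl(3,0): e_i^2 = 1, e_ie_j = -e_je_i for i != j.
Scalar part = u . v = 2*4 + (-1)*3 + (-2)*(-3)
= 8 + (-3) + 6 = 11
e12 coeff = 2*3 - (-1)*4 = 6 - (-4) = 10
e13 coeff = 2*(-3) - (-2)*4 = -6 - (-8) = 2
e23 coeff = (-1)*(-3) - (-2)*3 = 3 - (-6) = 9
uv = 11 + 10*e12 + 2*e13 + 9*e23


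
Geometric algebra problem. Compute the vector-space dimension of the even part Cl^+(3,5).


Even subalgebra dimension = 2^(n-1)
n = 3 + 5 = 8
2^(8 - 1) = 2^7 = 128
Verification: sum of C(8,k) for even k = 1 + 28 + 70 + 28 + 1 = 128
Result = 128


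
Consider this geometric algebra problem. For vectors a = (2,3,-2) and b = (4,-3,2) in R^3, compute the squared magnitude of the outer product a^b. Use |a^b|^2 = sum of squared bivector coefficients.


a wedge b = (a1*b2 - a2*b1)*e12 + (a1*b3 - a3*b1)*e13 + (a2*b3 - a3*b2)*e23
e12 coeff: 2*(-3) - 3*4 = -6 - 12 = -18
e13 coeff: 2*2 - (-2)*4 = 4 - (-8) = 12
e23 coeff: 3*2 - (-2)*(-3) = 6 - 6 = 0
|a wedge b|^2 = (-18)^2 + 12^2 + 0^2
= 324 + 144 + 0
= 468


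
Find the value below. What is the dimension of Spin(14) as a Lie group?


Spin(n) double-covers SO(n); both have Lie algebra so(n) of dimension n(n-1)/2.
n = 14
n(n-1) = 14 * 13 = 182
dim Spin(14) = 182/2 = 91


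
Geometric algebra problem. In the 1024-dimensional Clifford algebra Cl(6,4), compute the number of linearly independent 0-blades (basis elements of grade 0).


Number of grade-k basis blades in Cl(p,q) with n = p + q is C(n, k).
n = 6 + 4 = 10
C(10, 0) = 10! / (0! * 10!)
= 3628800 / (1 * 3628800)
= 1


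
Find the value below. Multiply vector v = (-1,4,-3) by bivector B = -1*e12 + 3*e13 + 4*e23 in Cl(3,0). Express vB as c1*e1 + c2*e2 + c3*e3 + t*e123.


vB has grade-1 (vector) and grade-3 (trivector) parts: vB = (v _| B) + (v ^ B).
Vector part <vB>_1:
  e1: -v2*b12 - v3*b13 = -(4)*(-1) - (-3)*(3) = 13
  e2: v1*b12 - v3*b23 = (-1)*(-1) - (-3)*(4) = 13
  e3: v1*b13 + v2*b23 = (-1)*(3) + (4)*(4) = 13
Trivector part <vB>_3:
  e123: v1*b23 - v2*b13 + v3*b12 = (-1)*(4) - (4)*(3) + (-3)*(-1) = -13
vB = 13*e1 + 13*e2 + 13*e3 - 13*e123


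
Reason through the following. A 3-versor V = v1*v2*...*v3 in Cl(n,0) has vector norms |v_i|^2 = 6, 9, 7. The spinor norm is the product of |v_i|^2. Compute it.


Spinor norm N(V) = |v1|^2 * |v2|^2 * ... * |v3|^2
= 6 * 9 * 7
Running product: 6, 54, 378
N(V) = 378


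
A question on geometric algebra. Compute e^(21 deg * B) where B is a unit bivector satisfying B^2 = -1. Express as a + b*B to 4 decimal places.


For a unit bivector B with B^2 = -1, the exponential series gives
e^(theta*B) = cos(theta) + sin(theta)*B (the GA analogue of Euler's formula).
theta = 21 degrees = 0.366519 rad
cos(21 deg) = 0.9336
sin(21 deg) = 0.3584
exp(theta*B) = 0.9336 + 0.3584*B


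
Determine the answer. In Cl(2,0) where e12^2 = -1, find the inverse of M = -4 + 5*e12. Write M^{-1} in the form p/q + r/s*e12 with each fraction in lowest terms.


M = -4 + 5*e12, where e12^2 = -1.
Since M commutes with its reverse ~M = a - b*e12, M * ~M = a^2 - b^2*e12^2 = a^2 + b^2.
So M^{-1} = ~M / (a^2 + b^2) = (a - b*e12)/(a^2 + b^2).
a^2 + b^2 = 16 + 25 = 41
Scalar part = -4/41 = -4/41
Bivector coeff = -5/41 = -5/41
M^{-1} = -4/41 - 5/41*e12


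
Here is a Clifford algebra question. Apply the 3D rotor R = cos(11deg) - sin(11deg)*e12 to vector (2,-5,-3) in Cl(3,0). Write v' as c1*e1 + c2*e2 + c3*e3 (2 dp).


Rotor R = cos(11deg) - sin(11deg)*e12
Rotation angle theta = 2 * 11 = 22 degrees in the e12 plane (e1 -> e2).
The component perpendicular to the plane (e3) is invariant: v'_3 = v3 = -3.00
cos(22deg) = 0.9272, sin(22deg) = 0.3746
v'_1 = v1*cos(theta) - v2*sin(theta) = 2*0.9272 - (-5)*0.3746 = 3.73
v'_2 = v1*sin(theta) + v2*cos(theta) = 2*0.3746 + (-5)*0.9272 = -3.89
v' = 3.73*e1 - 3.89*e2 - 3.00*e3


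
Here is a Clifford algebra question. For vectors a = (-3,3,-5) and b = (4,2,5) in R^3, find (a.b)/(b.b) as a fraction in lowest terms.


Projection coefficient = (a . b) / (b . b)
a . b = (-3)*4 + 3*2 + (-5)*5
= -12 + 6 + (-25) = -31
b . b = 4^2 + 2^2 + 5^2
= 16 + 4 + 25 = 45
Coefficient = -31/45
In lowest terms: -31/45


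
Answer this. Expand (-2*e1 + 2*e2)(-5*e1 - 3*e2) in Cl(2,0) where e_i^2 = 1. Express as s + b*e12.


Expand: (-2*e1 + 2*e2)(-5*e1 - 3*e2)
= (-2)*(-5)*e1e1 + (-2)*(-3)*e1e2 + 2*(-5)*e2e1 + 2*(-3)*e2e2
Using e1^2 = e2^2 = 1, e2e1 = -e1e2:
Scalar part s = (-2)*(-5) + 2*(-3) = 10 + (-6) = 4
Bivector part b = (-2)*(-3) - 2*(-5) = 6 - (-10) = 16
uv = 4 + 16*e12


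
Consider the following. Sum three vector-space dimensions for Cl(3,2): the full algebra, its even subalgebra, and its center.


n = 3 + 2 = 5
Total dim = 2^5 = 32
Even subalgebra dim = 2^4 = 16
n is odd, so center dim = 2
Sum = 32 + 16 + 2 = 50


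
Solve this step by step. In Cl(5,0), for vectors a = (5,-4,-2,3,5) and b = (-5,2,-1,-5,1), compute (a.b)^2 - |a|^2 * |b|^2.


a . b = 5*(-5) + (-4)*2 + (-2)*(-1) + 3*(-5) + 5*1
= -25 + (-8) + 2 + (-15) + 5 = -41
|a|^2 = 5^2 + (-4)^2 + (-2)^2 + 3^2 + 5^2 = 79
|b|^2 = (-5)^2 + 2^2 + (-1)^2 + (-5)^2 + 1^2 = 56
(a.b)^2 = (-41)^2 = 1681
|a|^2 * |b|^2 = 79 * 56 = 4424
Result = 1681 - 4424 = -2743


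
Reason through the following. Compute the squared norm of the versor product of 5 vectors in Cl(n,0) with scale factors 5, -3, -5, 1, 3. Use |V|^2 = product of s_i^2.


Each vector v_i has |v_i|^2 = s_i^2
Squared scales: 5^2 = 25, (-3)^2 = 9, (-5)^2 = 25, 1^2 = 1, 3^2 = 9
|V|^2 = 25 * 9 * 25 * 1 * 9
= 50625


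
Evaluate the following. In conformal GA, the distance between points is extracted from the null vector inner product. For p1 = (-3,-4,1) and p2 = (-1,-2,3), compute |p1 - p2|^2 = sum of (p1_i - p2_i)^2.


p1 - p2 = (-2, -2, -2)
|p1 - p2|^2 = (-2)^2 + (-2)^2 + (-2)^2
= 4 + 4 + 4
= 12


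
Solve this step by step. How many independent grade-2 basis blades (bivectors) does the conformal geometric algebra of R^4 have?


The conformal model of R^4 uses Cl(5,1) with m = 4 + 2 = 6 generators.
Number of grade-2 blades = C(m, 2) = C(6, 2)
= 6*5/2 = 15


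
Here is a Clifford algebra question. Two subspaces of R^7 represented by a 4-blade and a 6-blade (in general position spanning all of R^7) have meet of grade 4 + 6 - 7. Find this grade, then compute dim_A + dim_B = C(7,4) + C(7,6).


Meet grade = grade(A) + grade(B) - n
= 4 + 6 - 7 = 3
C(7,4) = 35
C(7,6) = 7
dim_A + dim_B = 35 + 7 = 42


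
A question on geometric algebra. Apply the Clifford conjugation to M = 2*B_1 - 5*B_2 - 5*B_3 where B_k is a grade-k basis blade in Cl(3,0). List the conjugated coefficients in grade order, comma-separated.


Clifford conjugate sign for grade k: (-1)^(k(k+1)/2)
Grade 1: (-1)^(1*2/2) = (-1)^1 = -1, coeff 2 -> -2
Grade 2: (-1)^(2*3/2) = (-1)^3 = -1, coeff -5 -> 5
Grade 3: (-1)^(3*4/2) = (-1)^6 = 1, coeff -5 -> -5
Conjugated coefficients: -2, 5, -5


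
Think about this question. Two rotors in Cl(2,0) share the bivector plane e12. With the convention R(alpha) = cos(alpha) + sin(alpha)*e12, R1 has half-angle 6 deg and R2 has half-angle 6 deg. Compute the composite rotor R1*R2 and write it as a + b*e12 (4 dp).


Same-plane rotors commute and their half-angles add:
R1*R2 = cos(a1 + a2) + sin(a1 + a2)*e12.
a1 + a2 = 6 + 6 = 12 deg
cos(12 deg) = 0.9781
sin(12 deg) = 0.2079
R1*R2 = 0.9781 + 0.2079*e12


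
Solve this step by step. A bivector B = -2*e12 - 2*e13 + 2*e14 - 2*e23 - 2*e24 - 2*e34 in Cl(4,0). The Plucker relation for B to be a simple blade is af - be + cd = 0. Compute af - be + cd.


Plucker relation: af - be + cd
a*f = (-2)*(-2) = 4
b*e = (-2)*(-2) = 4
c*d = 2*(-2) = -4
af - be + cd = 4 - 4 + (-4)
= -4


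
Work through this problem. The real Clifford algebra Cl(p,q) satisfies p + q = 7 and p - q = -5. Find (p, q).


We need p + q = 7 and p - q = -5.
Adding: 2p = 7 + (-5) = 2, so p = 1.
Then q = 7 - 1 = 6.
(p, q) = (1, 6)


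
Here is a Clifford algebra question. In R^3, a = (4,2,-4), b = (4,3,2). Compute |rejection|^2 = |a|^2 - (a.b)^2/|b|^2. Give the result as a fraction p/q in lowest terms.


|a|^2 = 4^2 + 2^2 + (-4)^2 = 36
|b|^2 = 4^2 + 3^2 + 2^2 = 29
a . b = 4*4 + 2*3 + (-4)*2 = 14
(a.b)^2 = 14^2 = 196
|rej|^2 = 36 - 196/29
= (1044 - 196)/29
= 848/29
In lowest terms: 848/29


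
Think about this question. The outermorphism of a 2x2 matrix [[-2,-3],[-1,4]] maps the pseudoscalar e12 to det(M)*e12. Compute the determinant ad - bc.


The outermorphism of a linear map f sends e1^e2 to f(e1)^f(e2).
f(e1) = -2*e1 - 1*e2
f(e2) = -3*e1 + 4*e2
f(e1) ^ f(e2) = (-2*e1 - 1*e2) ^ (-3*e1 + 4*e2)
= (-2)*4*e12 + (-1)*(-3)*e21
= (-8 - 3)*e12
= -11*e12
Coefficient = -11


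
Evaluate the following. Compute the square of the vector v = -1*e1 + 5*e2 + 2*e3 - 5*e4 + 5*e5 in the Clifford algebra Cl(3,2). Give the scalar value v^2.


v^2 = sum of c_i^2 * e_i^2
Positive signature terms (e_i^2 = +1): (-1)^2 + 5^2 + 2^2 = 30
Negative signature terms (e_j^2 = -1): (-5)^2 + 5^2 = 50
v^2 = 30 - 50 = -20


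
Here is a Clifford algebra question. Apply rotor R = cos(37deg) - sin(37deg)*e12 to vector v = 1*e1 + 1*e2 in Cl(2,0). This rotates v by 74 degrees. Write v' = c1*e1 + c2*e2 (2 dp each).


Rotor R = cos(37deg) - sin(37deg)*e12
Rotation angle theta = 2 * 37 = 74 degrees
v' = R*v*~R rotates v by theta.
cos(74deg) = 0.2756, sin(74deg) = 0.9613
v'_1 = 1*cos(74deg) - 1*sin(74deg)
= 1*0.2756 - 1*0.9613
= -0.69
v'_2 = 1*sin(74deg) + 1*cos(74deg)
= 1*0.9613 + 1*0.2756
= 1.24
v' = -0.69*e1 + 1.24*e2


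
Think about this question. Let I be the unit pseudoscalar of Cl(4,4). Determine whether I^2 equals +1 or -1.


The pseudoscalar I = e1...e_n (product of all n generators) of Cl(p,q) satisfies I^2 = (-1)^(q + n(n-1)/2).
p = 4, q = 4, n = p + q = 8
n(n-1)/2 = 8 * 7 / 2 = 28
Exponent = q + n(n-1)/2 = 4 + 28 = 32
I^2 = (-1)^32 = +1


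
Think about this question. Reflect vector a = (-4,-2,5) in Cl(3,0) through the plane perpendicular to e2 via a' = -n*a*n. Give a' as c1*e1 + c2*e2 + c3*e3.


Reflection formula: a' = -n*a*n, with n = e2 (unit vector, n^2 = 1).
For reflection through hyperplane perp to e2:
The component along e2 flips sign, others stay.
a = (-4, -2, 5)
a' = (-4, 2, 5)
a' = -4*e1 + 2*e2 + 5*e3


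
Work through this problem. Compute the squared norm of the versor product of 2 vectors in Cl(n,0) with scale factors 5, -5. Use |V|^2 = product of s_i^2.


Each vector v_i has |v_i|^2 = s_i^2
Squared scales: 5^2 = 25, (-5)^2 = 25
|V|^2 = 25 * 25
= 625


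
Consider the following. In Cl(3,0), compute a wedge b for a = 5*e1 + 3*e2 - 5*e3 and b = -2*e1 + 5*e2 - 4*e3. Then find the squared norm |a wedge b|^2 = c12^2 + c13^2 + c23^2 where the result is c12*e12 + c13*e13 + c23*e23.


a wedge b = (a1*b2 - a2*b1)*e12 + (a1*b3 - a3*b1)*e13 + (a2*b3 - a3*b2)*e23
e12 coeff: 5*5 - 3*(-2) = 25 - (-6) = 31
e13 coeff: 5*(-4) - (-5)*(-2) = -20 - 10 = -30
e23 coeff: 3*(-4) - (-5)*5 = -12 - (-25) = 13
|a wedge b|^2 = 31^2 + (-30)^2 + 13^2
= 961 + 900 + 169
= 2030
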